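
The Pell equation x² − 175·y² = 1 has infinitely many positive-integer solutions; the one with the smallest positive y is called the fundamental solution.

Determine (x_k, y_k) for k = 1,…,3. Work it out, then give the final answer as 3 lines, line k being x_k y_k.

2024 153
8193151 619344
33165873224 2507104359

√175 → a₀=13, period (4,2,1,2,4,26); ℓ=6 even so k=5
step 0: (13, 1)  from 13·(1,0) + (0,1)
step 1: (53, 4)  from 4·(13,1) + (1,0)
step 2: (119, 9)  from 2·(53,4) + (13,1)
step 3: (172, 13)  from 1·(119,9) + (53,4)
step 4: (463, 35)  from 2·(172,13) + (119,9)
step 5: (2024, 153)  from 4·(463,35) + (172,13)
(x₁, y₁) = (2024, 153);  2024² − 175·153² = 1 ✓
(2024+153√175)^2 = 8193151 + 619344√175
(2024+153√175)^3 = 33165873224 + 2507104359√175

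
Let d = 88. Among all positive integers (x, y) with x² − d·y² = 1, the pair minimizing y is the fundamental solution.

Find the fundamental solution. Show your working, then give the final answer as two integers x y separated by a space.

[9; 2,1,1,1,2,18] for √88; ℓ=6 ⇒ convergent index 5
a_0=9:  p_0=9·1+0=9,  q_0=9·0+1=1
a_1=2:  p_1=2·9+1=19,  q_1=2·1+0=2
…
a_4=1:  p_4=1·47+28=75,  q_4=1·5+3=8
a_5=2:  p_5=2·75+47=197,  q_5=2·8+5=21
(x₁, y₁) = (197, 21);  197² − 88·21² = 1 ✓

197 21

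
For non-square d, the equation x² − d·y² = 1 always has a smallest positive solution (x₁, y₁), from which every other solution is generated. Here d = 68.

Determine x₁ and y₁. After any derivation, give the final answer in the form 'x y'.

√68 = [8; 4,16, …], period ℓ=2 (even) → k=1
i=0: a=8 ⇒ p=8, q=1
i=1: a=4 ⇒ p=33, q=4
(x₁, y₁) = (33, 4);  33² − 68·4² = 1 ✓

33 4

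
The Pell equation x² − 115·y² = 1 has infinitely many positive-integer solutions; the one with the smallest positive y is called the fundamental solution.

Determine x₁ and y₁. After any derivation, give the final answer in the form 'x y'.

1126 105

√115 = [10; 1,2,1,1,1,1,1,2,1,20, …], period ℓ=10 (even) → k=9
step 0: (10, 1)  from 10·(1,0) + (0,1)
…
step 3: (43, 4)  from 1·(32,3) + (11,1)
…
step 5: (118, 11)  from 1·(75,7) + (43,4)
step 6: (193, 18)  from 1·(118,11) + (75,7)
step 7: (311, 29)  from 1·(193,18) + (118,11)
step 8: (815, 76)  from 2·(311,29) + (193,18)
step 9: (1126, 105)  from 1·(815,76) + (311,29)
fundamental: x₁=1126, y₁=105  (since 1267876 − 115·11025 = 1)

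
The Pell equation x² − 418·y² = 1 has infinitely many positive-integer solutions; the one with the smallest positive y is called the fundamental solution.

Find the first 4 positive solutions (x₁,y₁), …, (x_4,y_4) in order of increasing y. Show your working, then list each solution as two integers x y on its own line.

√418 = [20; 2,4,20,4,2,40, …], period ℓ=6 (even) → k=5
k=0  a_k=20  p_k/q_k = 20/1
k=1  a_k=2  p_k/q_k = 41/2
k=2  a_k=4  p_k/q_k = 184/9
k=3  a_k=20  p_k/q_k = 3721/182
k=4  a_k=4  p_k/q_k = 15068/737
k=5  a_k=2  p_k/q_k = 33857/1656
→ (33857, 1656).  Check: 33857²=1146296449, 418·1656²=1146296448, difference 1.
n=2: (33857,1656)∘(33857,1656) = (33857·33857+418·1656·1656, 33857·1656+1656·33857) = (2292592897,112134384)
n=3: (2292592897,112134384)∘(33857,1656) = (33857·2292592897+418·1656·112134384, 33857·112134384+1656·2292592897) = (155240635393601,7593067676520)
n=4: (155240635393601,7593067676520)∘(33857,1656) = (33857·155240635393601+418·1656·7593067676520, 33857·7593067676520+1656·155240635393601) = (10511964382749705217,514156984535740896)

33857 1656
2292592897 112134384
155240635393601 7593067676520
10511964382749705217 514156984535740896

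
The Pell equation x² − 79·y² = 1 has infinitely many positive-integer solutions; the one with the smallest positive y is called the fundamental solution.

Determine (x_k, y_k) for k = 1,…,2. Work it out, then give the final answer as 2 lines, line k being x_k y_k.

80 9
12799 1440

d=79: √d = [8; 1,7,1,16] (ℓ=4, even), read p_3/q_3
a_0=8:  p_0=8·1+0=8,  q_0=8·0+1=1
a_1=1:  p_1=1·8+1=9,  q_1=1·1+0=1
a_2=7:  p_2=7·9+8=71,  q_2=7·1+1=8
a_3=1:  p_3=1·71+9=80,  q_3=1·8+1=9
fundamental: x₁=80, y₁=9  (since 6400 − 79·81 = 1)
(x_2, y_2) = (80·80 + 79·9·9, 80·9 + 9·80) = (12799, 1440)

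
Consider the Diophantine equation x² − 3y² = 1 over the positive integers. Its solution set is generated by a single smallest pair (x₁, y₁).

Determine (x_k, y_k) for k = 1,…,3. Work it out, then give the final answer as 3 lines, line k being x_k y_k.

2 1
7 4
26 15

d=3: √d = [1; 1,2] (ℓ=2, even), read p_1/q_1
k=0  a_k=1  p_k/q_k = 1/1
k=1  a_k=1  p_k/q_k = 2/1
→ (2, 1).  Check: 2²=4, 3·1²=3, difference 1.
(2+1√3)^2 = 7 + 4√3
(2+1√3)^3 = 26 + 15√3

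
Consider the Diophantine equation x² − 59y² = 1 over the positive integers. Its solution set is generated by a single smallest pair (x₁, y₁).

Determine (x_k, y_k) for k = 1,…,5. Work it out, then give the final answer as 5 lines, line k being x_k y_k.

530 69
561799 73140
595506410 77528331
631236232801 82179957720
669109811262650 87110677654869

d=59: √d = [7; 1,2,7,2,1,14] (ℓ=6, even), read p_5/q_5
k=0  a_k=7  p_k/q_k = 7/1
k=1  a_k=1  p_k/q_k = 8/1
k=2  a_k=2  p_k/q_k = 23/3
…
k=4  a_k=2  p_k/q_k = 361/47
k=5  a_k=1  p_k/q_k = 530/69
(x₁, y₁) = (530, 69);  530² − 59·69² = 1 ✓
k=2:  x_2 = 530·530+59·69·69 = 561799,  y_2 = 530·69+69·530 = 73140
k=3:  x_3 = 530·561799+59·69·73140 = 595506410,  y_3 = 530·73140+69·561799 = 77528331
k=4:  x_4 = 530·595506410+59·69·77528331 = 631236232801,  y_4 = 530·77528331+69·595506410 = 82179957720
k=5:  x_5 = 530·631236232801+59·69·82179957720 = 669109811262650,  y_5 = 530·82179957720+69·631236232801 = 87110677654869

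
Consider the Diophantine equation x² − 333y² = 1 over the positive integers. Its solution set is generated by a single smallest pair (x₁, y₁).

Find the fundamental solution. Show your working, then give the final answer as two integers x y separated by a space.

√333 → a₀=18, period (4,36); ℓ=2 even so k=1
i=0: a=18 ⇒ p=18, q=1
i=1: a=4 ⇒ p=73, q=4
→ (73, 4).  Check: 73²=5329, 333·4²=5328, difference 1.

73 4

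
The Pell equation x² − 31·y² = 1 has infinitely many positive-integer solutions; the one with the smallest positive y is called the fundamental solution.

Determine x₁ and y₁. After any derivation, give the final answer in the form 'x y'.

√31 → a₀=5, period (1,1,3,5,3,1,1,10); ℓ=8 even so k=7
i=0: a=5 ⇒ p=5, q=1
i=1: a=1 ⇒ p=6, q=1
i=2: a=1 ⇒ p=11, q=2
i=3: a=3 ⇒ p=39, q=7
i=4: a=5 ⇒ p=206, q=37
…
i=6: a=1 ⇒ p=863, q=155
i=7: a=1 ⇒ p=1520, q=273
→ (1520, 273).  Check: 1520²=2310400, 31·273²=2310399, difference 1.

1520 273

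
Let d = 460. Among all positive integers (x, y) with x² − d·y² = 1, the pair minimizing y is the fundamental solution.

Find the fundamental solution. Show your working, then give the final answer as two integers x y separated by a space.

2535751 118230

d=460: √d = [21; 2,4,3,1,2,10,2,1,3,4,2,42] (ℓ=12, even), read p_11/q_11
k=0  a_k=21  p_k/q_k = 21/1
…
k=7  a_k=2  p_k/q_k = 48922/2281
…
k=9  a_k=3  p_k/q_k = 265693/12388
k=10  a_k=4  p_k/q_k = 1135029/52921
k=11  a_k=2  p_k/q_k = 2535751/118230
→ (2535751, 118230).  Check: 2535751²=6430033134001, 460·118230²=6430033134000, difference 1.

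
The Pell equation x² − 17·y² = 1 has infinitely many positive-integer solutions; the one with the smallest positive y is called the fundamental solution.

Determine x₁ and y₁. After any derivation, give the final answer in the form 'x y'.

33 8

d=17: √d = [4; 8] (ℓ=1, odd), read p_1/q_1
i=0: a=4 ⇒ p=4, q=1
i=1: a=8 ⇒ p=33, q=8
(x₁, y₁) = (33, 8);  33² − 17·8² = 1 ✓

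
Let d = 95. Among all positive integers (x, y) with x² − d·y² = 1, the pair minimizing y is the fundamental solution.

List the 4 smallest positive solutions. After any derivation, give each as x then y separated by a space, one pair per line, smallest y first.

[9; 1,2,1,18] for √95; ℓ=4 ⇒ convergent index 3
k=0  a_k=9  p_k/q_k = 9/1
k=1  a_k=1  p_k/q_k = 10/1
k=2  a_k=2  p_k/q_k = 29/3
k=3  a_k=1  p_k/q_k = 39/4
fundamental: x₁=39, y₁=4  (since 1521 − 95·16 = 1)
(x_2, y_2) = (39·39 + 95·4·4, 39·4 + 4·39) = (3041, 312)
(x_3, y_3) = (39·3041 + 95·4·312, 39·312 + 4·3041) = (237159, 24332)
(x_4, y_4) = (39·237159 + 95·4·24332, 39·24332 + 4·237159) = (18495361, 1897584)

39 4
3041 312
237159 24332
18495361 1897584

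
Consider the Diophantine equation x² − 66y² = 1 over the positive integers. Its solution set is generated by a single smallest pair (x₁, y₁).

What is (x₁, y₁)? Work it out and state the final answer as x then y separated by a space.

65 8

d=66: √d = [8; 8,16] (ℓ=2, even), read p_1/q_1
a_0=8:  p_0=8·1+0=8,  q_0=8·0+1=1
a_1=8:  p_1=8·8+1=65,  q_1=8·1+0=8
(x₁, y₁) = (65, 8);  65² − 66·8² = 1 ✓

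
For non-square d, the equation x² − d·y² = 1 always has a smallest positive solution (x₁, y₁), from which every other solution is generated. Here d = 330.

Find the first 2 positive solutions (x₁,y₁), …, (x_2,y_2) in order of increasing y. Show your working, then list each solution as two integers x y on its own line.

109 6
23761 1308

d=330: √d = [18; 6,36] (ℓ=2, even), read p_1/q_1
a_0=18:  p_0=18·1+0=18,  q_0=18·0+1=1
a_1=6:  p_1=6·18+1=109,  q_1=6·1+0=6
→ (109, 6).  Check: 109²=11881, 330·6²=11880, difference 1.
(x_2, y_2) = (109·109 + 330·6·6, 109·6 + 6·109) = (23761, 1308)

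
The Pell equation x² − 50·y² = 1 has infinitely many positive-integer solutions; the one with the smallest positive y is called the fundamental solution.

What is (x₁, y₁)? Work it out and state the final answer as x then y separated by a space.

99 14

√50 → a₀=7, period (14); ℓ=1 odd so k=1
i=0: a=7 ⇒ p=7, q=1
i=1: a=14 ⇒ p=99, q=14
(x₁, y₁) = (99, 14);  99² − 50·14² = 1 ✓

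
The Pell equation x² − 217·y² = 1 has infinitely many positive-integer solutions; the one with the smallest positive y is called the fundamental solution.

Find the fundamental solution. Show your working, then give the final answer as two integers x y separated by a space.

3844063 260952

√217 → a₀=14, period (1,2,1,2,1,…,2,1,28); ℓ=16 even so k=15
i=0: a=14 ⇒ p=14, q=1
i=1: a=1 ⇒ p=15, q=1
i=2: a=2 ⇒ p=44, q=3
…
i=4: a=2 ⇒ p=162, q=11
i=5: a=1 ⇒ p=221, q=15
…
i=8: a=4 ⇒ p=15055, q=1022
…
i=11: a=1 ⇒ p=293381, q=19916
…
i=14: a=2 ⇒ p=2809702, q=190735
i=15: a=1 ⇒ p=3844063, q=260952
fundamental: x₁=3844063, y₁=260952  (since 14776820347969 − 217·68095946304 = 1)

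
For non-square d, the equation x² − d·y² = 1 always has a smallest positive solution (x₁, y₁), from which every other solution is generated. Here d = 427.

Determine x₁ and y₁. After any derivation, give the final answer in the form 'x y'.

62 3

[20; 1,1,1,40] for √427; ℓ=4 ⇒ convergent index 3
i=0: a=20 ⇒ p=20, q=1
…
i=2: a=1 ⇒ p=41, q=2
i=3: a=1 ⇒ p=62, q=3
(x₁, y₁) = (62, 3);  62² − 427·3² = 1 ✓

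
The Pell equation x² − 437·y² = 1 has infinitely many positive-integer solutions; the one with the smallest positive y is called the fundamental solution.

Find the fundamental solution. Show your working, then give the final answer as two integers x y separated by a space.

√437 → a₀=20, period (1,9,2,9,1,40); ℓ=6 even so k=5
a_0=20:  p_0=20·1+0=20,  q_0=20·0+1=1
…
a_2=9:  p_2=9·21+20=209,  q_2=9·1+1=10
…
a_4=9:  p_4=9·439+209=4160,  q_4=9·21+10=199
a_5=1:  p_5=1·4160+439=4599,  q_5=1·199+21=220
(x₁, y₁) = (4599, 220);  4599² − 437·220² = 1 ✓

4599 220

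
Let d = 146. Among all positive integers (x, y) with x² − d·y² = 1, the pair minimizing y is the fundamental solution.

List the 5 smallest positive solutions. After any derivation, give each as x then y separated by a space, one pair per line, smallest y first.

145 12
42049 3480
12194065 1009188
3536236801 292661040
1025496478225 84870692412

√146 → a₀=12, period (12,24); ℓ=2 even so k=1
step 0: (12, 1)  from 12·(1,0) + (0,1)
step 1: (145, 12)  from 12·(12,1) + (1,0)
(x₁, y₁) = (145, 12);  145² − 146·12² = 1 ✓
(145+12√146)^2 = 42049 + 3480√146
(145+12√146)^3 = 12194065 + 1009188√146
(145+12√146)^4 = 3536236801 + 292661040√146
(145+12√146)^5 = 1025496478225 + 84870692412√146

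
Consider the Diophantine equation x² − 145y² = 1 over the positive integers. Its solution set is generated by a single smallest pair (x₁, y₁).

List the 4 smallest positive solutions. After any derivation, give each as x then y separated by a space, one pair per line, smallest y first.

√145 = [12; 24, …], period ℓ=1 (odd) → k=1
i=0: a=12 ⇒ p=12, q=1
i=1: a=24 ⇒ p=289, q=24
(x₁, y₁) = (289, 24);  289² − 145·24² = 1 ✓
(289+24√145)^2 = 167041 + 13872√145
(289+24√145)^3 = 96549409 + 8017992√145
(289+24√145)^4 = 55805391361 + 4634385504√145

289 24
167041 13872
96549409 8017992
55805391361 4634385504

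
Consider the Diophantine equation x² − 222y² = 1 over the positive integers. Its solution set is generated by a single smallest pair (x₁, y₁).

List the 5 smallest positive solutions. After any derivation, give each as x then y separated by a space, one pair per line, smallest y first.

√222 → a₀=14, period (1,8,1,28); ℓ=4 even so k=3
k=0  a_k=14  p_k/q_k = 14/1
k=1  a_k=1  p_k/q_k = 15/1
k=2  a_k=8  p_k/q_k = 134/9
k=3  a_k=1  p_k/q_k = 149/10
(x₁, y₁) = (149, 10);  149² − 222·10² = 1 ✓
n=2: (149,10)∘(149,10) = (149·149+222·10·10, 149·10+10·149) = (44401,2980)
n=3: (44401,2980)∘(149,10) = (149·44401+222·10·2980, 149·2980+10·44401) = (13231349,888030)
n=4: (13231349,888030)∘(149,10) = (149·13231349+222·10·888030, 149·888030+10·13231349) = (3942897601,264629960)
n=5: (3942897601,264629960)∘(149,10) = (149·3942897601+222·10·264629960, 149·264629960+10·3942897601) = (1174970253749,78858840050)

149 10
44401 2980
13231349 888030
3942897601 264629960
1174970253749 78858840050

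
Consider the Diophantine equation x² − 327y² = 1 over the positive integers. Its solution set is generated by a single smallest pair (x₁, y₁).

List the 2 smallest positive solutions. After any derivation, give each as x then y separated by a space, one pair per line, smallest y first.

d=327: √d = [18; 12,36] (ℓ=2, even), read p_1/q_1
a_0=18:  p_0=18·1+0=18,  q_0=18·0+1=1
a_1=12:  p_1=12·18+1=217,  q_1=12·1+0=12
fundamental: x₁=217, y₁=12  (since 47089 − 327·144 = 1)
(217+12√327)^2 = 94177 + 5208√327

217 12
94177 5208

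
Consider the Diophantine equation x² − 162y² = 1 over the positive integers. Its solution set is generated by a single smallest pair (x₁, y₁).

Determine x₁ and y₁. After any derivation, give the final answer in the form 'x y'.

19601 1540

√162 → a₀=12, period (1,2,1,2,12,2,1,2,1,24); ℓ=10 even so k=9
k=0  a_k=12  p_k/q_k = 12/1
k=1  a_k=1  p_k/q_k = 13/1
k=2  a_k=2  p_k/q_k = 38/3
k=3  a_k=1  p_k/q_k = 51/4
k=4  a_k=2  p_k/q_k = 140/11
k=5  a_k=12  p_k/q_k = 1731/136
k=6  a_k=2  p_k/q_k = 3602/283
k=7  a_k=1  p_k/q_k = 5333/419
k=8  a_k=2  p_k/q_k = 14268/1121
k=9  a_k=1  p_k/q_k = 19601/1540
→ (19601, 1540).  Check: 19601²=384199201, 162·1540²=384199200, difference 1.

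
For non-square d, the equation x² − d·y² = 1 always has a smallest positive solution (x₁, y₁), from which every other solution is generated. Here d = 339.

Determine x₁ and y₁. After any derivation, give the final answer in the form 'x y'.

√339 → a₀=18, period (2,2,2,1,17,1,2,2,2,36); ℓ=10 even so k=9
step 0: (18, 1)  from 18·(1,0) + (0,1)
…
step 2: (92, 5)  from 2·(37,2) + (18,1)
…
step 4: (313, 17)  from 1·(221,12) + (92,5)
…
step 6: (5855, 318)  from 1·(5542,301) + (313,17)
step 7: (17252, 937)  from 2·(5855,318) + (5542,301)
step 8: (40359, 2192)  from 2·(17252,937) + (5855,318)
step 9: (97970, 5321)  from 2·(40359,2192) + (17252,937)
fundamental: x₁=97970, y₁=5321  (since 9598120900 − 339·28313041 = 1)

97970 5321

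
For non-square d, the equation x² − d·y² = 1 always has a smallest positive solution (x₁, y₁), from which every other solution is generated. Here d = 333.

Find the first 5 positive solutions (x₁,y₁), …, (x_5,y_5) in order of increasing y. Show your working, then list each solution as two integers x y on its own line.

73 4
10657 584
1555849 85260
227143297 12447376
33161365513 1817231636

[18; 4,36] for √333; ℓ=2 ⇒ convergent index 1
i=0: a=18 ⇒ p=18, q=1
i=1: a=4 ⇒ p=73, q=4
→ (73, 4).  Check: 73²=5329, 333·4²=5328, difference 1.
k=2:  x_2 = 73·73+333·4·4 = 10657,  y_2 = 73·4+4·73 = 584
k=3:  x_3 = 73·10657+333·4·584 = 1555849,  y_3 = 73·584+4·10657 = 85260
k=4:  x_4 = 73·1555849+333·4·85260 = 227143297,  y_4 = 73·85260+4·1555849 = 12447376
k=5:  x_5 = 73·227143297+333·4·12447376 = 33161365513,  y_5 = 73·12447376+4·227143297 = 1817231636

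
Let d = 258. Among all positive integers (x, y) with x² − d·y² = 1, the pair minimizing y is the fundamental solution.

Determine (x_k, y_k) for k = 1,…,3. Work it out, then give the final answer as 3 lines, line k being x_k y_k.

√258 → a₀=16, period (16,32); ℓ=2 even so k=1
a_0=16:  p_0=16·1+0=16,  q_0=16·0+1=1
a_1=16:  p_1=16·16+1=257,  q_1=16·1+0=16
→ (257, 16).  Check: 257²=66049, 258·16²=66048, difference 1.
(x_2, y_2) = (257·257 + 258·16·16, 257·16 + 16·257) = (132097, 8224)
(x_3, y_3) = (257·132097 + 258·16·8224, 257·8224 + 16·132097) = (67897601, 4227120)

257 16
132097 8224
67897601 4227120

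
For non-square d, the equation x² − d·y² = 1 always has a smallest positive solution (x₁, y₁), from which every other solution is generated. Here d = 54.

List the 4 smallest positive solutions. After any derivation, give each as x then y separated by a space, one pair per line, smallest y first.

485 66
470449 64020
456335045 62099334
442644523201 60236289960

√54 → a₀=7, period (2,1,6,1,2,14); ℓ=6 even so k=5
a_0=7:  p_0=7·1+0=7,  q_0=7·0+1=1
a_1=2:  p_1=2·7+1=15,  q_1=2·1+0=2
a_2=1:  p_2=1·15+7=22,  q_2=1·2+1=3
…
a_4=1:  p_4=1·147+22=169,  q_4=1·20+3=23
a_5=2:  p_5=2·169+147=485,  q_5=2·23+20=66
→ (485, 66).  Check: 485²=235225, 54·66²=235224, difference 1.
(485+66√54)^2 = 470449 + 64020√54
(485+66√54)^3 = 456335045 + 62099334√54
(485+66√54)^4 = 442644523201 + 60236289960√54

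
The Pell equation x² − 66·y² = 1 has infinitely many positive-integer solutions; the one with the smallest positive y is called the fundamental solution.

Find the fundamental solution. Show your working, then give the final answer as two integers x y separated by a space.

√66 → a₀=8, period (8,16); ℓ=2 even so k=1
k=0  a_k=8  p_k/q_k = 8/1
k=1  a_k=8  p_k/q_k = 65/8
(x₁, y₁) = (65, 8);  65² − 66·8² = 1 ✓

65 8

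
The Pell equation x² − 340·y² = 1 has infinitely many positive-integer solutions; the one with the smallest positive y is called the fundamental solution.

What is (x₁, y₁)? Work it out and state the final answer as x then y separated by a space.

285769 15498

√340 → a₀=18, period (2,3,1,1,1,…,3,2,36); ℓ=14 even so k=13
i=0: a=18 ⇒ p=18, q=1
i=1: a=2 ⇒ p=37, q=2
…
i=5: a=1 ⇒ p=461, q=25
i=6: a=1 ⇒ p=756, q=41
…
i=9: a=1 ⇒ p=13774, q=747
…
i=12: a=3 ⇒ p=125478, q=6805
i=13: a=2 ⇒ p=285769, q=15498
fundamental: x₁=285769, y₁=15498  (since 81663921361 − 340·240188004 = 1)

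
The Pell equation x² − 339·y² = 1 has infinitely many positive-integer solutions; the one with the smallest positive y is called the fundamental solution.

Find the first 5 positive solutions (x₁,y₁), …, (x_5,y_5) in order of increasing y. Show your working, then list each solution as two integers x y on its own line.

√339 = [18; 2,2,2,1,17,1,2,2,2,36, …], period ℓ=10 (even) → k=9
a_0=18:  p_0=18·1+0=18,  q_0=18·0+1=1
a_1=2:  p_1=2·18+1=37,  q_1=2·1+0=2
…
a_3=2:  p_3=2·92+37=221,  q_3=2·5+2=12
a_4=1:  p_4=1·221+92=313,  q_4=1·12+5=17
…
a_7=2:  p_7=2·5855+5542=17252,  q_7=2·318+301=937
a_8=2:  p_8=2·17252+5855=40359,  q_8=2·937+318=2192
a_9=2:  p_9=2·40359+17252=97970,  q_9=2·2192+937=5321
→ (97970, 5321).  Check: 97970²=9598120900, 339·5321²=9598120899, difference 1.
n=2: (97970,5321)∘(97970,5321) = (97970·97970+339·5321·5321, 97970·5321+5321·97970) = (19196241799,1042596740)
n=3: (19196241799,1042596740)∘(97970,5321) = (97970·19196241799+339·5321·1042596740, 97970·1042596740+5321·19196241799) = (3761311617998090,204286405230279)
n=4: (3761311617998090,204286405230279)∘(97970,5321) = (97970·3761311617998090+339·5321·204286405230279, 97970·204286405230279+5321·3761311617998090) = (736991398411349512801,40027878239778270520)
n=5: (736991398411349512801,40027878239778270520)∘(97970,5321) = (97970·736991398411349512801+339·5321·40027878239778270520, 97970·40027878239778270520+5321·736991398411349512801) = (144406094600958511920229850,7843062462097867920458521)

97970 5321
19196241799 1042596740
3761311617998090 204286405230279
736991398411349512801 40027878239778270520
144406094600958511920229850 7843062462097867920458521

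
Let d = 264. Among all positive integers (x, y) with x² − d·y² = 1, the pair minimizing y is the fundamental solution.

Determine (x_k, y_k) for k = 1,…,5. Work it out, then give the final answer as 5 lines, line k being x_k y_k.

65 4
8449 520
1098305 67596
142771201 8786960
18559157825 1142237204

√264 → a₀=16, period (4,32); ℓ=2 even so k=1
step 0: (16, 1)  from 16·(1,0) + (0,1)
step 1: (65, 4)  from 4·(16,1) + (1,0)
(x₁, y₁) = (65, 4);  65² − 264·4² = 1 ✓
(x_2, y_2) = (65·65 + 264·4·4, 65·4 + 4·65) = (8449, 520)
(x_3, y_3) = (65·8449 + 264·4·520, 65·520 + 4·8449) = (1098305, 67596)
(x_4, y_4) = (65·1098305 + 264·4·67596, 65·67596 + 4·1098305) = (142771201, 8786960)
(x_5, y_5) = (65·142771201 + 264·4·8786960, 65·8786960 + 4·142771201) = (18559157825, 1142237204)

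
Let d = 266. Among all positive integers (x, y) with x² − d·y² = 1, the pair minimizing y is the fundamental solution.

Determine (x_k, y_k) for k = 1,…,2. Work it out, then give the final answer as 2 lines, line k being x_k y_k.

d=266: √d = [16; 3,4,3,32] (ℓ=4, even), read p_3/q_3
i=0: a=16 ⇒ p=16, q=1
i=1: a=3 ⇒ p=49, q=3
i=2: a=4 ⇒ p=212, q=13
i=3: a=3 ⇒ p=685, q=42
→ (685, 42).  Check: 685²=469225, 266·42²=469224, difference 1.
k=2:  x_2 = 685·685+266·42·42 = 938449,  y_2 = 685·42+42·685 = 57540

685 42
938449 57540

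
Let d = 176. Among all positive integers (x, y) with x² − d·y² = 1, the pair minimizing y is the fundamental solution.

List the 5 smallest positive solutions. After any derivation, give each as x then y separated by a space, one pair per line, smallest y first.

[13; 3,1,3,26] for √176; ℓ=4 ⇒ convergent index 3
a_0=13:  p_0=13·1+0=13,  q_0=13·0+1=1
a_1=3:  p_1=3·13+1=40,  q_1=3·1+0=3
a_2=1:  p_2=1·40+13=53,  q_2=1·3+1=4
a_3=3:  p_3=3·53+40=199,  q_3=3·4+3=15
→ (199, 15).  Check: 199²=39601, 176·15²=39600, difference 1.
(199+15√176)^2 = 79201 + 5970√176
(199+15√176)^3 = 31521799 + 2376045√176
(199+15√176)^4 = 12545596801 + 945659940√176
(199+15√176)^5 = 4993116004999 + 376370280075√176

199 15
79201 5970
31521799 2376045
12545596801 945659940
4993116004999 376370280075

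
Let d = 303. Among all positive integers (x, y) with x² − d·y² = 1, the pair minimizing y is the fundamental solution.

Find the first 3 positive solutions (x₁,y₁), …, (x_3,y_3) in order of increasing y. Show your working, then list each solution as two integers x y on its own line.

2524 145
12741151 731960
64317327724 3694933935

d=303: √d = [17; 2,2,5,2,2,34] (ℓ=6, even), read p_5/q_5
a_0=17:  p_0=17·1+0=17,  q_0=17·0+1=1
a_1=2:  p_1=2·17+1=35,  q_1=2·1+0=2
…
a_4=2:  p_4=2·470+87=1027,  q_4=2·27+5=59
a_5=2:  p_5=2·1027+470=2524,  q_5=2·59+27=145
fundamental: x₁=2524, y₁=145  (since 6370576 − 303·21025 = 1)
n=2: (2524,145)∘(2524,145) = (2524·2524+303·145·145, 2524·145+145·2524) = (12741151,731960)
n=3: (12741151,731960)∘(2524,145) = (2524·12741151+303·145·731960, 2524·731960+145·12741151) = (64317327724,3694933935)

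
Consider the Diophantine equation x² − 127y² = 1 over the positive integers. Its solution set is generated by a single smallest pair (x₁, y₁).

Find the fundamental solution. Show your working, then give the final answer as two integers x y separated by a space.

d=127: √d = [11; 3,1,2,2,7,11,7,2,2,1,3,22] (ℓ=12, even), read p_11/q_11
i=0: a=11 ⇒ p=11, q=1
i=1: a=3 ⇒ p=34, q=3
…
i=4: a=2 ⇒ p=293, q=26
i=5: a=7 ⇒ p=2175, q=193
i=6: a=11 ⇒ p=24218, q=2149
i=7: a=7 ⇒ p=171701, q=15236
…
i=9: a=2 ⇒ p=906941, q=80478
i=10: a=1 ⇒ p=1274561, q=113099
i=11: a=3 ⇒ p=4730624, q=419775
(x₁, y₁) = (4730624, 419775);  4730624² − 127·419775² = 1 ✓

4730624 419775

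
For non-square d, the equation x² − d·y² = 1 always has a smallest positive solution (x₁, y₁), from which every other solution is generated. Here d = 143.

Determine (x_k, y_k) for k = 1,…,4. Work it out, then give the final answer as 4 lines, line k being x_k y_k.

12 1
287 24
6876 575
164737 13776

[11; 1,22] for √143; ℓ=2 ⇒ convergent index 1
i=0: a=11 ⇒ p=11, q=1
i=1: a=1 ⇒ p=12, q=1
→ (12, 1).  Check: 12²=144, 143·1²=143, difference 1.
(x_2, y_2) = (12·12 + 143·1·1, 12·1 + 1·12) = (287, 24)
(x_3, y_3) = (12·287 + 143·1·24, 12·24 + 1·287) = (6876, 575)
(x_4, y_4) = (12·6876 + 143·1·575, 12·575 + 1·6876) = (164737, 13776)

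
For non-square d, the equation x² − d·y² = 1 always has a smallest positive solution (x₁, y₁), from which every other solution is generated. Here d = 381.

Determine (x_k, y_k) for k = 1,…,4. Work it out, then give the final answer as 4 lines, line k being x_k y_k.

1015 52
2060449 105560
4182710455 214286748
8490900163201 435001992880

√381 = [19; 1,1,12,1,1,38, …], period ℓ=6 (even) → k=5
a_0=19:  p_0=19·1+0=19,  q_0=19·0+1=1
a_1=1:  p_1=1·19+1=20,  q_1=1·1+0=1
…
a_3=12:  p_3=12·39+20=488,  q_3=12·2+1=25
a_4=1:  p_4=1·488+39=527,  q_4=1·25+2=27
a_5=1:  p_5=1·527+488=1015,  q_5=1·27+25=52
fundamental: x₁=1015, y₁=52  (since 1030225 − 381·2704 = 1)
k=2:  x_2 = 1015·1015+381·52·52 = 2060449,  y_2 = 1015·52+52·1015 = 105560
k=3:  x_3 = 1015·2060449+381·52·105560 = 4182710455,  y_3 = 1015·105560+52·2060449 = 214286748
k=4:  x_4 = 1015·4182710455+381·52·214286748 = 8490900163201,  y_4 = 1015·214286748+52·4182710455 = 435001992880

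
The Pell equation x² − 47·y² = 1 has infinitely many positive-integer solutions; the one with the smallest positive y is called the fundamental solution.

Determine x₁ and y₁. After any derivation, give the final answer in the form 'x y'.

48 7

√47 → a₀=6, period (1,5,1,12); ℓ=4 even so k=3
step 0: (6, 1)  from 6·(1,0) + (0,1)
…
step 2: (41, 6)  from 5·(7,1) + (6,1)
step 3: (48, 7)  from 1·(41,6) + (7,1)
→ (48, 7).  Check: 48²=2304, 47·7²=2303, difference 1.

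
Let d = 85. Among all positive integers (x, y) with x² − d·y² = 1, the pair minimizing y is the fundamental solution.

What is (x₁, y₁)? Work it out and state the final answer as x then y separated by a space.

[9; 4,1,1,4,18] for √85; ℓ=5 ⇒ convergent index 9
step 0: (9, 1)  from 9·(1,0) + (0,1)
step 1: (37, 4)  from 4·(9,1) + (1,0)
step 2: (46, 5)  from 1·(37,4) + (9,1)
step 3: (83, 9)  from 1·(46,5) + (37,4)
step 4: (378, 41)  from 4·(83,9) + (46,5)
step 5: (6887, 747)  from 18·(378,41) + (83,9)
step 6: (27926, 3029)  from 4·(6887,747) + (378,41)
step 7: (34813, 3776)  from 1·(27926,3029) + (6887,747)
step 8: (62739, 6805)  from 1·(34813,3776) + (27926,3029)
step 9: (285769, 30996)  from 4·(62739,6805) + (34813,3776)
(x₁, y₁) = (285769, 30996);  285769² − 85·30996² = 1 ✓

285769 30996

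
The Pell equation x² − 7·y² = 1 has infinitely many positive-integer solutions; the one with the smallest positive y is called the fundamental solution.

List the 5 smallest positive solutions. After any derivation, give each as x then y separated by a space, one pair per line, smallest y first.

8 3
127 48
2024 765
32257 12192
514088 194307

√7 → a₀=2, period (1,1,1,4); ℓ=4 even so k=3
a_0=2:  p_0=2·1+0=2,  q_0=2·0+1=1
…
a_2=1:  p_2=1·3+2=5,  q_2=1·1+1=2
a_3=1:  p_3=1·5+3=8,  q_3=1·2+1=3
→ (8, 3).  Check: 8²=64, 7·3²=63, difference 1.
(x_2, y_2) = (8·8 + 7·3·3, 8·3 + 3·8) = (127, 48)
(x_3, y_3) = (8·127 + 7·3·48, 8·48 + 3·127) = (2024, 765)
(x_4, y_4) = (8·2024 + 7·3·765, 8·765 + 3·2024) = (32257, 12192)
(x_5, y_5) = (8·32257 + 7·3·12192, 8·12192 + 3·32257) = (514088, 194307)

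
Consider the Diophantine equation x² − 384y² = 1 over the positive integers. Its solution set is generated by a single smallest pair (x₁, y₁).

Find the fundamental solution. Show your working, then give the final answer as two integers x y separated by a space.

√384 → a₀=19, period (1,1,2,9,2,1,1,38); ℓ=8 even so k=7
step 0: (19, 1)  from 19·(1,0) + (0,1)
…
step 2: (39, 2)  from 1·(20,1) + (19,1)
…
step 6: (2861, 146)  from 1·(1940,99) + (921,47)
step 7: (4801, 245)  from 1·(2861,146) + (1940,99)
(x₁, y₁) = (4801, 245);  4801² − 384·245² = 1 ✓

4801 245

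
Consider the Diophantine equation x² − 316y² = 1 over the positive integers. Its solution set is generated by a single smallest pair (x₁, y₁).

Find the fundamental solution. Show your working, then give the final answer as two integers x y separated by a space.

√316 = [17; 1,3,2,8,2,3,1,34, …], period ℓ=8 (even) → k=7
i=0: a=17 ⇒ p=17, q=1
i=1: a=1 ⇒ p=18, q=1
i=2: a=3 ⇒ p=71, q=4
…
i=6: a=3 ⇒ p=9937, q=559
i=7: a=1 ⇒ p=12799, q=720
fundamental: x₁=12799, y₁=720  (since 163814401 − 316·518400 = 1)

12799 720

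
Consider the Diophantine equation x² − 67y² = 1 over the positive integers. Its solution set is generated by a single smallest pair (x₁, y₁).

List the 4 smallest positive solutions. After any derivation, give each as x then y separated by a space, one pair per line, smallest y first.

d=67: √d = [8; 5,2,1,1,7,1,1,2,5,16] (ℓ=10, even), read p_9/q_9
k=0  a_k=8  p_k/q_k = 8/1
…
k=2  a_k=2  p_k/q_k = 90/11
k=3  a_k=1  p_k/q_k = 131/16
k=4  a_k=1  p_k/q_k = 221/27
…
k=6  a_k=1  p_k/q_k = 1899/232
…
k=8  a_k=2  p_k/q_k = 9053/1106
k=9  a_k=5  p_k/q_k = 48842/5967
fundamental: x₁=48842, y₁=5967  (since 2385540964 − 67·35605089 = 1)
k=2:  x_2 = 48842·48842+67·5967·5967 = 4771081927,  y_2 = 48842·5967+5967·48842 = 582880428
k=3:  x_3 = 48842·4771081927+67·5967·582880428 = 466058366908226,  y_3 = 48842·582880428+5967·4771081927 = 56938091722785
k=4:  x_4 = 48842·466058366908226+67·5967·56938091722785 = 45526445508292066657,  y_4 = 48842·56938091722785+5967·466058366908226 = 5561940551265649512

48842 5967
4771081927 582880428
466058366908226 56938091722785
45526445508292066657 5561940551265649512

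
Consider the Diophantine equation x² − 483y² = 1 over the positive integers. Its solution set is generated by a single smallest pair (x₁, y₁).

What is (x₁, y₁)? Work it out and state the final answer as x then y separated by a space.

√483 = [21; 1,42, …], period ℓ=2 (even) → k=1
a_0=21:  p_0=21·1+0=21,  q_0=21·0+1=1
a_1=1:  p_1=1·21+1=22,  q_1=1·1+0=1
(x₁, y₁) = (22, 1);  22² − 483·1² = 1 ✓

22 1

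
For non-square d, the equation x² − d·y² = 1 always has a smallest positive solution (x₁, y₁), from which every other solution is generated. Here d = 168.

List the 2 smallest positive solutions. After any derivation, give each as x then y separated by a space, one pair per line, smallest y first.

[12; 1,24] for √168; ℓ=2 ⇒ convergent index 1
a_0=12:  p_0=12·1+0=12,  q_0=12·0+1=1
a_1=1:  p_1=1·12+1=13,  q_1=1·1+0=1
fundamental: x₁=13, y₁=1  (since 169 − 168·1 = 1)
k=2:  x_2 = 13·13+168·1·1 = 337,  y_2 = 13·1+1·13 = 26

13 1
337 26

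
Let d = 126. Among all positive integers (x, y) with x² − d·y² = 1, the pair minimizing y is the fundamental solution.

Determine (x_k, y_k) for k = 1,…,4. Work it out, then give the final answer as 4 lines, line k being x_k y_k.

449 40
403201 35920
362074049 32256120
325142092801 28965959840

d=126: √d = [11; 4,2,4,22] (ℓ=4, even), read p_3/q_3
step 0: (11, 1)  from 11·(1,0) + (0,1)
…
step 2: (101, 9)  from 2·(45,4) + (11,1)
step 3: (449, 40)  from 4·(101,9) + (45,4)
(x₁, y₁) = (449, 40);  449² − 126·40² = 1 ✓
n=2: (449,40)∘(449,40) = (449·449+126·40·40, 449·40+40·449) = (403201,35920)
n=3: (403201,35920)∘(449,40) = (449·403201+126·40·35920, 449·35920+40·403201) = (362074049,32256120)
n=4: (362074049,32256120)∘(449,40) = (449·362074049+126·40·32256120, 449·32256120+40·362074049) = (325142092801,28965959840)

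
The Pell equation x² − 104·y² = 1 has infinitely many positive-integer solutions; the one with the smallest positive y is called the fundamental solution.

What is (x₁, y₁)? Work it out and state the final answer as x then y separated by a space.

51 5

√104 → a₀=10, period (5,20); ℓ=2 even so k=1
step 0: (10, 1)  from 10·(1,0) + (0,1)
step 1: (51, 5)  from 5·(10,1) + (1,0)
→ (51, 5).  Check: 51²=2601, 104·5²=2600, difference 1.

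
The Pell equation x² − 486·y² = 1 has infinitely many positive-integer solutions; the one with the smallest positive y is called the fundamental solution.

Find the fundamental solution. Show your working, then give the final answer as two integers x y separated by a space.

485 22

d=486: √d = [22; 22,44] (ℓ=2, even), read p_1/q_1
step 0: (22, 1)  from 22·(1,0) + (0,1)
step 1: (485, 22)  from 22·(22,1) + (1,0)
fundamental: x₁=485, y₁=22  (since 235225 − 486·484 = 1)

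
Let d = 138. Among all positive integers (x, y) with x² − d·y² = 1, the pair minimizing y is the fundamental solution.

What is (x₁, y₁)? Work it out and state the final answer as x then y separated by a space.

47 4

√138 = [11; 1,2,1,22, …], period ℓ=4 (even) → k=3
a_0=11:  p_0=11·1+0=11,  q_0=11·0+1=1
…
a_2=2:  p_2=2·12+11=35,  q_2=2·1+1=3
a_3=1:  p_3=1·35+12=47,  q_3=1·3+1=4
fundamental: x₁=47, y₁=4  (since 2209 − 138·16 = 1)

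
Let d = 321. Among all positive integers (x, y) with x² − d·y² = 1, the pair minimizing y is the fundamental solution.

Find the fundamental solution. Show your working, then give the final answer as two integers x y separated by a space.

215 12

√321 = [17; 1,10,1,34, …], period ℓ=4 (even) → k=3
i=0: a=17 ⇒ p=17, q=1
i=1: a=1 ⇒ p=18, q=1
i=2: a=10 ⇒ p=197, q=11
i=3: a=1 ⇒ p=215, q=12
fundamental: x₁=215, y₁=12  (since 46225 − 321·144 = 1)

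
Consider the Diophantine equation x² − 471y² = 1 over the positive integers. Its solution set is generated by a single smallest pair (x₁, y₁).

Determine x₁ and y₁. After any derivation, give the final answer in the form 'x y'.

7838695 361188

√471 = [21; 1,2,2,1,3,…,2,1,42, …], period ℓ=14 (even) → k=13
step 0: (21, 1)  from 21·(1,0) + (0,1)
…
step 2: (65, 3)  from 2·(22,1) + (21,1)
…
step 4: (217, 10)  from 1·(152,7) + (65,3)
…
step 6: (3429, 158)  from 4·(803,37) + (217,10)
step 7: (48809, 2249)  from 14·(3429,158) + (803,37)
step 8: (198665, 9154)  from 4·(48809,2249) + (3429,158)
step 9: (644804, 29711)  from 3·(198665,9154) + (48809,2249)
…
step 11: (2331742, 107441)  from 2·(843469,38865) + (644804,29711)
step 12: (5506953, 253747)  from 2·(2331742,107441) + (843469,38865)
step 13: (7838695, 361188)  from 1·(5506953,253747) + (2331742,107441)
→ (7838695, 361188).  Check: 7838695²=61445139303025, 471·361188²=61445139303024, difference 1.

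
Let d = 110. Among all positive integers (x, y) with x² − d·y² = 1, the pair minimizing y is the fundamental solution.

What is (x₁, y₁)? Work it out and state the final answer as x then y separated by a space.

d=110: √d = [10; 2,20] (ℓ=2, even), read p_1/q_1
i=0: a=10 ⇒ p=10, q=1
i=1: a=2 ⇒ p=21, q=2
fundamental: x₁=21, y₁=2  (since 441 − 110·4 = 1)

21 2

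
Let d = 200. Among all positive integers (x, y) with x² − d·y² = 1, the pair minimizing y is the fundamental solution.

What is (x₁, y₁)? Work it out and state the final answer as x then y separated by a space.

[14; 7,28] for √200; ℓ=2 ⇒ convergent index 1
i=0: a=14 ⇒ p=14, q=1
i=1: a=7 ⇒ p=99, q=7
fundamental: x₁=99, y₁=7  (since 9801 − 200·49 = 1)

99 7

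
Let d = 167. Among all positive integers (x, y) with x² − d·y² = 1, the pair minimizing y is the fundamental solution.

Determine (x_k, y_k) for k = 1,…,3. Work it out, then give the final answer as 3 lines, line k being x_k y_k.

√167 → a₀=12, period (1,11,1,24); ℓ=4 even so k=3
a_0=12:  p_0=12·1+0=12,  q_0=12·0+1=1
…
a_2=11:  p_2=11·13+12=155,  q_2=11·1+1=12
a_3=1:  p_3=1·155+13=168,  q_3=1·12+1=13
fundamental: x₁=168, y₁=13  (since 28224 − 167·169 = 1)
k=2:  x_2 = 168·168+167·13·13 = 56447,  y_2 = 168·13+13·168 = 4368
k=3:  x_3 = 168·56447+167·13·4368 = 18966024,  y_3 = 168·4368+13·56447 = 1467635

168 13
56447 4368
18966024 1467635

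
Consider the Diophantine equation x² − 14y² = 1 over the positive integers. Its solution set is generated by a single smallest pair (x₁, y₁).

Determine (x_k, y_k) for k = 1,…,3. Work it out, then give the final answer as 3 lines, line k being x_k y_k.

15 4
449 120
13455 3596

√14 = [3; 1,2,1,6, …], period ℓ=4 (even) → k=3
i=0: a=3 ⇒ p=3, q=1
…
i=2: a=2 ⇒ p=11, q=3
i=3: a=1 ⇒ p=15, q=4
(x₁, y₁) = (15, 4);  15² − 14·4² = 1 ✓
n=2: (15,4)∘(15,4) = (15·15+14·4·4, 15·4+4·15) = (449,120)
n=3: (449,120)∘(15,4) = (15·449+14·4·120, 15·120+4·449) = (13455,3596)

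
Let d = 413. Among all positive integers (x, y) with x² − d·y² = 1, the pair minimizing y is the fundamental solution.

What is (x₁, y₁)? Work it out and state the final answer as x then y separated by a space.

113399 5580

[20; 3,9,1,4,1,9,3,40] for √413; ℓ=8 ⇒ convergent index 7
k=0  a_k=20  p_k/q_k = 20/1
…
k=2  a_k=9  p_k/q_k = 569/28
k=3  a_k=1  p_k/q_k = 630/31
…
k=5  a_k=1  p_k/q_k = 3719/183
k=6  a_k=9  p_k/q_k = 36560/1799
k=7  a_k=3  p_k/q_k = 113399/5580
fundamental: x₁=113399, y₁=5580  (since 12859333201 − 413·31136400 = 1)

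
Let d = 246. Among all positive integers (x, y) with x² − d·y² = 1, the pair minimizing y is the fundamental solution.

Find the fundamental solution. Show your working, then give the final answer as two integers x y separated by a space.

88805 5662

[15; 1,2,5,1,14,1,5,2,1,30] for √246; ℓ=10 ⇒ convergent index 9
k=0  a_k=15  p_k/q_k = 15/1
…
k=2  a_k=2  p_k/q_k = 47/3
k=3  a_k=5  p_k/q_k = 251/16
…
k=8  a_k=2  p_k/q_k = 60777/3875
k=9  a_k=1  p_k/q_k = 88805/5662
→ (88805, 5662).  Check: 88805²=7886328025, 246·5662²=7886328024, difference 1.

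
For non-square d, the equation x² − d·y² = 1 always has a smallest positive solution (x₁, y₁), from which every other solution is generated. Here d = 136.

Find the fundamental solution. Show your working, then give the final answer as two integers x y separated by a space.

35 3

d=136: √d = [11; 1,1,1,22] (ℓ=4, even), read p_3/q_3
k=0  a_k=11  p_k/q_k = 11/1
k=1  a_k=1  p_k/q_k = 12/1
k=2  a_k=1  p_k/q_k = 23/2
k=3  a_k=1  p_k/q_k = 35/3
(x₁, y₁) = (35, 3);  35² − 136·3² = 1 ✓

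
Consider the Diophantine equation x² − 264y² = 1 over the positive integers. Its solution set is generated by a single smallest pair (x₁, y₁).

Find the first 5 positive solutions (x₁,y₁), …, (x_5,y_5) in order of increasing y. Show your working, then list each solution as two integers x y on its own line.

65 4
8449 520
1098305 67596
142771201 8786960
18559157825 1142237204

√264 → a₀=16, period (4,32); ℓ=2 even so k=1
step 0: (16, 1)  from 16·(1,0) + (0,1)
step 1: (65, 4)  from 4·(16,1) + (1,0)
(x₁, y₁) = (65, 4);  65² − 264·4² = 1 ✓
k=2:  x_2 = 65·65+264·4·4 = 8449,  y_2 = 65·4+4·65 = 520
k=3:  x_3 = 65·8449+264·4·520 = 1098305,  y_3 = 65·520+4·8449 = 67596
k=4:  x_4 = 65·1098305+264·4·67596 = 142771201,  y_4 = 65·67596+4·1098305 = 8786960
k=5:  x_5 = 65·142771201+264·4·8786960 = 18559157825,  y_5 = 65·8786960+4·142771201 = 1142237204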